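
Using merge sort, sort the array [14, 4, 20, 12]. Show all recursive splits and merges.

Merge sort trace:

Split: [14, 4, 20, 12] -> [14, 4] and [20, 12]
  Split: [14, 4] -> [14] and [4]
  Merge: [14] + [4] -> [4, 14]
  Split: [20, 12] -> [20] and [12]
  Merge: [20] + [12] -> [12, 20]
Merge: [4, 14] + [12, 20] -> [4, 12, 14, 20]

Final sorted array: [4, 12, 14, 20]

The merge sort proceeds by recursively splitting the array and merging sorted halves.
After all merges, the sorted array is [4, 12, 14, 20].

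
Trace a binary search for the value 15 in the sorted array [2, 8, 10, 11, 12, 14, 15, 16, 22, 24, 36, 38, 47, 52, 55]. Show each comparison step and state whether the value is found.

Binary search for 15 in [2, 8, 10, 11, 12, 14, 15, 16, 22, 24, 36, 38, 47, 52, 55]:

lo=0, hi=14, mid=7, arr[mid]=16 -> 16 > 15, search left half
lo=0, hi=6, mid=3, arr[mid]=11 -> 11 < 15, search right half
lo=4, hi=6, mid=5, arr[mid]=14 -> 14 < 15, search right half
lo=6, hi=6, mid=6, arr[mid]=15 -> Found target at index 6!

Binary search finds 15 at index 6 after 4 comparisons. The search repeatedly halves the search space by comparing with the middle element.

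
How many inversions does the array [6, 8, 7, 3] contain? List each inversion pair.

Finding inversions in [6, 8, 7, 3]:

(0, 3): arr[0]=6 > arr[3]=3
(1, 2): arr[1]=8 > arr[2]=7
(1, 3): arr[1]=8 > arr[3]=3
(2, 3): arr[2]=7 > arr[3]=3

Total inversions: 4

The array has 4 inversion(s): (0,3), (1,2), (1,3), (2,3). Each pair (i,j) satisfies i < j and arr[i] > arr[j].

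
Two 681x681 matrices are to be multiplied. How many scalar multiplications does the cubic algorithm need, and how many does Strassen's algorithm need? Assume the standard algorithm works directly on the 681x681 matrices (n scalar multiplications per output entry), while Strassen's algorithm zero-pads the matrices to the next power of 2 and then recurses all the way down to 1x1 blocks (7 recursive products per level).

Matrix multiplication for 681x681 matrices:

Strassen's algorithm requires power-of-2 dimensions. Pad 681x681 to 1024x1024 (next power of 2).

Standard algorithm: 681^3 = 315821241 multiplications
Strassen's algorithm: 7^(log2(1024)) = 7^10 = 282475249 multiplications
Savings: 315821241 - 282475249 = 33345992 multiplications

Standard: 315821241 multiplications (681^3). Strassen: 282475249 multiplications (7^10, after padding to 1024x1024). Strassen reduces 8 recursive multiplications to 7 at each level.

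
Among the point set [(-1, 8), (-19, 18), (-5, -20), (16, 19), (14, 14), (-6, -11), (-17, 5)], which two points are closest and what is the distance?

Computing all pairwise distances among 7 points:

d((-1, 8), (-19, 18)) = 20.5913
d((-1, 8), (-5, -20)) = 28.2843
d((-1, 8), (16, 19)) = 20.2485
d((-1, 8), (14, 14)) = 16.1555
d((-1, 8), (-6, -11)) = 19.6469
d((-1, 8), (-17, 5)) = 16.2788
d((-19, 18), (-5, -20)) = 40.4969
d((-19, 18), (16, 19)) = 35.0143
d((-19, 18), (14, 14)) = 33.2415
d((-19, 18), (-6, -11)) = 31.7805
d((-19, 18), (-17, 5)) = 13.1529
d((-5, -20), (16, 19)) = 44.2945
d((-5, -20), (14, 14)) = 38.9487
d((-5, -20), (-6, -11)) = 9.0554
d((-5, -20), (-17, 5)) = 27.7308
d((16, 19), (14, 14)) = 5.3852 <-- minimum
d((16, 19), (-6, -11)) = 37.2022
d((16, 19), (-17, 5)) = 35.8469
d((14, 14), (-6, -11)) = 32.0156
d((14, 14), (-17, 5)) = 32.28
d((-6, -11), (-17, 5)) = 19.4165

Closest pair: (16, 19) and (14, 14) with distance 5.3852

The closest pair is (16, 19) and (14, 14) with Euclidean distance 5.3852. For 7 points, brute-force pairwise comparison is shown above. For large n, the divide-and-conquer algorithm (sort by x, recurse on halves, check the dividing strip) achieves O(n log n).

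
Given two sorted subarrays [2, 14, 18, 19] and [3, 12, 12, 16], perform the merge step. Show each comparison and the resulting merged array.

Merging process:

Compare 2 vs 3: take 2 from left. Merged: [2]
Compare 14 vs 3: take 3 from right. Merged: [2, 3]
Compare 14 vs 12: take 12 from right. Merged: [2, 3, 12]
Compare 14 vs 12: take 12 from right. Merged: [2, 3, 12, 12]
Compare 14 vs 16: take 14 from left. Merged: [2, 3, 12, 12, 14]
Compare 18 vs 16: take 16 from right. Merged: [2, 3, 12, 12, 14, 16]
Append remaining from left: [18, 19]. Merged: [2, 3, 12, 12, 14, 16, 18, 19]

Final merged array: [2, 3, 12, 12, 14, 16, 18, 19]
Total comparisons: 6

The merged array is [2, 3, 12, 12, 14, 16, 18, 19], requiring 6 comparisons. The merge step runs in O(n) time where n is the total number of elements.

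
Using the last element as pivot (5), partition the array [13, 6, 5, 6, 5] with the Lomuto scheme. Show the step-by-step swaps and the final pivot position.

Lomuto partition with pivot = 5:

Initial array: [13, 6, 5, 6, 5]

arr[0]=13 > 5: no swap
arr[1]=6 > 5: no swap
arr[2]=5 <= 5: swap with position 0, array becomes [5, 6, 13, 6, 5]
arr[3]=6 > 5: no swap

Place pivot at position 1: [5, 5, 13, 6, 6]
Pivot position: 1

After partitioning with pivot 5, the array becomes [5, 5, 13, 6, 6]. The pivot is placed at index 1. All elements to the left of the pivot are <= 5, and all elements to the right are > 5.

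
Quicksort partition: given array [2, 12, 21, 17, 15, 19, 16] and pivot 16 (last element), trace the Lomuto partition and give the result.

Lomuto partition with pivot = 16:

Initial array: [2, 12, 21, 17, 15, 19, 16]

arr[0]=2 <= 16: swap with position 0, array becomes [2, 12, 21, 17, 15, 19, 16]
arr[1]=12 <= 16: swap with position 1, array becomes [2, 12, 21, 17, 15, 19, 16]
arr[2]=21 > 16: no swap
arr[3]=17 > 16: no swap
arr[4]=15 <= 16: swap with position 2, array becomes [2, 12, 15, 17, 21, 19, 16]
arr[5]=19 > 16: no swap

Place pivot at position 3: [2, 12, 15, 16, 21, 19, 17]
Pivot position: 3

After partitioning with pivot 16, the array becomes [2, 12, 15, 16, 21, 19, 17]. The pivot is placed at index 3. All elements to the left of the pivot are <= 16, and all elements to the right are > 16.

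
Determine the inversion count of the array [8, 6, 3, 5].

Finding inversions in [8, 6, 3, 5]:

(0, 1): arr[0]=8 > arr[1]=6
(0, 2): arr[0]=8 > arr[2]=3
(0, 3): arr[0]=8 > arr[3]=5
(1, 2): arr[1]=6 > arr[2]=3
(1, 3): arr[1]=6 > arr[3]=5

Total inversions: 5

The array has 5 inversion(s): (0,1), (0,2), (0,3), (1,2), (1,3). Each pair (i,j) satisfies i < j and arr[i] > arr[j].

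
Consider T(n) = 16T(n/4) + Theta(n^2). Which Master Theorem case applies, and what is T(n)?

Master Theorem for T(n) = 16T(n/4) + O(n^2):

a = 16, b = 4, c = 2
log_b(a) = log_4(16) = 2.0000

Case 2: c = 2 = log_4(16) = 2.0000
T(n) = O(n^2 log n) = O(n^2 log n)

For T(n) = 16T(n/4) + O(n^2): log_4(16) = 2.0000. This is Case 2 of the Master Theorem (c = log_b(a), equal work at all levels), giving O(n^2 log n).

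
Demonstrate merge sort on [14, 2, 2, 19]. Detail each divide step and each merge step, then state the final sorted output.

Merge sort trace:

Split: [14, 2, 2, 19] -> [14, 2] and [2, 19]
  Split: [14, 2] -> [14] and [2]
  Merge: [14] + [2] -> [2, 14]
  Split: [2, 19] -> [2] and [19]
  Merge: [2] + [19] -> [2, 19]
Merge: [2, 14] + [2, 19] -> [2, 2, 14, 19]

Final sorted array: [2, 2, 14, 19]

The merge sort proceeds by recursively splitting the array and merging sorted halves.
After all merges, the sorted array is [2, 2, 14, 19].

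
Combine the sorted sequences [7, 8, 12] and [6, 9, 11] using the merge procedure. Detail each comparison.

Merging process:

Compare 7 vs 6: take 6 from right. Merged: [6]
Compare 7 vs 9: take 7 from left. Merged: [6, 7]
Compare 8 vs 9: take 8 from left. Merged: [6, 7, 8]
Compare 12 vs 9: take 9 from right. Merged: [6, 7, 8, 9]
Compare 12 vs 11: take 11 from right. Merged: [6, 7, 8, 9, 11]
Append remaining from left: [12]. Merged: [6, 7, 8, 9, 11, 12]

Final merged array: [6, 7, 8, 9, 11, 12]
Total comparisons: 5

The merged array is [6, 7, 8, 9, 11, 12], requiring 5 comparisons. The merge step runs in O(n) time where n is the total number of elements.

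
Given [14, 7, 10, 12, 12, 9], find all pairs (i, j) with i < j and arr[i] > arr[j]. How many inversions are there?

Finding inversions in [14, 7, 10, 12, 12, 9]:

(0, 1): arr[0]=14 > arr[1]=7
(0, 2): arr[0]=14 > arr[2]=10
(0, 3): arr[0]=14 > arr[3]=12
(0, 4): arr[0]=14 > arr[4]=12
(0, 5): arr[0]=14 > arr[5]=9
(2, 5): arr[2]=10 > arr[5]=9
(3, 5): arr[3]=12 > arr[5]=9
(4, 5): arr[4]=12 > arr[5]=9

Total inversions: 8

The array has 8 inversion(s): (0,1), (0,2), (0,3), (0,4), (0,5), (2,5), (3,5), (4,5). Each pair (i,j) satisfies i < j and arr[i] > arr[j].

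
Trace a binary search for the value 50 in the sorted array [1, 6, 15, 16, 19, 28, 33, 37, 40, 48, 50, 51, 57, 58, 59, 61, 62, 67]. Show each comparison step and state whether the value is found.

Binary search for 50 in [1, 6, 15, 16, 19, 28, 33, 37, 40, 48, 50, 51, 57, 58, 59, 61, 62, 67]:

lo=0, hi=17, mid=8, arr[mid]=40 -> 40 < 50, search right half
lo=9, hi=17, mid=13, arr[mid]=58 -> 58 > 50, search left half
lo=9, hi=12, mid=10, arr[mid]=50 -> Found target at index 10!

Binary search finds 50 at index 10 after 3 comparisons. The search repeatedly halves the search space by comparing with the middle element.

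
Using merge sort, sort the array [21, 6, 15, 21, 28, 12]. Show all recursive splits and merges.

Merge sort trace:

Split: [21, 6, 15, 21, 28, 12] -> [21, 6, 15] and [21, 28, 12]
  Split: [21, 6, 15] -> [21] and [6, 15]
    Split: [6, 15] -> [6] and [15]
    Merge: [6] + [15] -> [6, 15]
  Merge: [21] + [6, 15] -> [6, 15, 21]
  Split: [21, 28, 12] -> [21] and [28, 12]
    Split: [28, 12] -> [28] and [12]
    Merge: [28] + [12] -> [12, 28]
  Merge: [21] + [12, 28] -> [12, 21, 28]
Merge: [6, 15, 21] + [12, 21, 28] -> [6, 12, 15, 21, 21, 28]

Final sorted array: [6, 12, 15, 21, 21, 28]

The merge sort proceeds by recursively splitting the array and merging sorted halves.
After all merges, the sorted array is [6, 12, 15, 21, 21, 28].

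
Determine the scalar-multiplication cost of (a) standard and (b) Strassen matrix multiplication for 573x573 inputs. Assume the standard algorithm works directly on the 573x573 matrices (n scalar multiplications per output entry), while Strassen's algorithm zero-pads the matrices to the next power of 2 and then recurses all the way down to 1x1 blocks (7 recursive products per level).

Matrix multiplication for 573x573 matrices:

Strassen's algorithm requires power-of-2 dimensions. Pad 573x573 to 1024x1024 (next power of 2).

Standard algorithm: 573^3 = 188132517 multiplications
Strassen's algorithm: 7^(log2(1024)) = 7^10 = 282475249 multiplications
Difference: 188132517 - 282475249 = -94342732 (Strassen uses MORE here due to padding overhead — for small or just-over-power-of-2 n, padding can outweigh the per-level savings)

Standard: 188132517 multiplications (573^3). Strassen: 282475249 multiplications (7^10, after padding to 1024x1024). Strassen reduces 8 recursive multiplications to 7 at each level.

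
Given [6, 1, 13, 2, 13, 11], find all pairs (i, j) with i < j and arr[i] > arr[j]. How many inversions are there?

Finding inversions in [6, 1, 13, 2, 13, 11]:

(0, 1): arr[0]=6 > arr[1]=1
(0, 3): arr[0]=6 > arr[3]=2
(2, 3): arr[2]=13 > arr[3]=2
(2, 5): arr[2]=13 > arr[5]=11
(4, 5): arr[4]=13 > arr[5]=11

Total inversions: 5

The array has 5 inversion(s): (0,1), (0,3), (2,3), (2,5), (4,5). Each pair (i,j) satisfies i < j and arr[i] > arr[j].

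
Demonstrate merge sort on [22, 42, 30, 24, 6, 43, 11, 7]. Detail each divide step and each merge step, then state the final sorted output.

Merge sort trace:

Split: [22, 42, 30, 24, 6, 43, 11, 7] -> [22, 42, 30, 24] and [6, 43, 11, 7]
  Split: [22, 42, 30, 24] -> [22, 42] and [30, 24]
    Split: [22, 42] -> [22] and [42]
    Merge: [22] + [42] -> [22, 42]
    Split: [30, 24] -> [30] and [24]
    Merge: [30] + [24] -> [24, 30]
  Merge: [22, 42] + [24, 30] -> [22, 24, 30, 42]
  Split: [6, 43, 11, 7] -> [6, 43] and [11, 7]
    Split: [6, 43] -> [6] and [43]
    Merge: [6] + [43] -> [6, 43]
    Split: [11, 7] -> [11] and [7]
    Merge: [11] + [7] -> [7, 11]
  Merge: [6, 43] + [7, 11] -> [6, 7, 11, 43]
Merge: [22, 24, 30, 42] + [6, 7, 11, 43] -> [6, 7, 11, 22, 24, 30, 42, 43]

Final sorted array: [6, 7, 11, 22, 24, 30, 42, 43]

The merge sort proceeds by recursively splitting the array and merging sorted halves.
After all merges, the sorted array is [6, 7, 11, 22, 24, 30, 42, 43].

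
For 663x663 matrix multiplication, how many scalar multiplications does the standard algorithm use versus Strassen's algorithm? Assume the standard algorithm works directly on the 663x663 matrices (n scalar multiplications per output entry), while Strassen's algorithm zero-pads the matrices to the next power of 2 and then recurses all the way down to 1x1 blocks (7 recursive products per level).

Matrix multiplication for 663x663 matrices:

Strassen's algorithm requires power-of-2 dimensions. Pad 663x663 to 1024x1024 (next power of 2).

Standard algorithm: 663^3 = 291434247 multiplications
Strassen's algorithm: 7^(log2(1024)) = 7^10 = 282475249 multiplications
Savings: 291434247 - 282475249 = 8958998 multiplications

Standard: 291434247 multiplications (663^3). Strassen: 282475249 multiplications (7^10, after padding to 1024x1024). Strassen reduces 8 recursive multiplications to 7 at each level.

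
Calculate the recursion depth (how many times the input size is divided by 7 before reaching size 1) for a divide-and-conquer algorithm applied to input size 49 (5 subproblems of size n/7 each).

For divide and conquer with division factor 7:

Problem sizes at each level:
Level 0: 49
Level 1: 7
Level 2: 1

The root is level 0 and the size-1 base case is level 2 (the tree spans levels 0 through 2, i.e. 3 levels counting the root), so the depth is the number of divisions: log_7(49) = 2

The recursion tree depth is log_7(49) = 2. At each level, the problem size is divided by 7, so it takes 2 divisions to reduce to a base case of size 1. The algorithm makes 5 recursive calls at each level.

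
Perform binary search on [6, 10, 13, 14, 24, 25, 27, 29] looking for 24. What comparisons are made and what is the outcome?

Binary search for 24 in [6, 10, 13, 14, 24, 25, 27, 29]:

lo=0, hi=7, mid=3, arr[mid]=14 -> 14 < 24, search right half
lo=4, hi=7, mid=5, arr[mid]=25 -> 25 > 24, search left half
lo=4, hi=4, mid=4, arr[mid]=24 -> Found target at index 4!

Binary search finds 24 at index 4 after 3 comparisons. The search repeatedly halves the search space by comparing with the middle element.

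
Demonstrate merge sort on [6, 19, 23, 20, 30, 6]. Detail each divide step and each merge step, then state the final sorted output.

Merge sort trace:

Split: [6, 19, 23, 20, 30, 6] -> [6, 19, 23] and [20, 30, 6]
  Split: [6, 19, 23] -> [6] and [19, 23]
    Split: [19, 23] -> [19] and [23]
    Merge: [19] + [23] -> [19, 23]
  Merge: [6] + [19, 23] -> [6, 19, 23]
  Split: [20, 30, 6] -> [20] and [30, 6]
    Split: [30, 6] -> [30] and [6]
    Merge: [30] + [6] -> [6, 30]
  Merge: [20] + [6, 30] -> [6, 20, 30]
Merge: [6, 19, 23] + [6, 20, 30] -> [6, 6, 19, 20, 23, 30]

Final sorted array: [6, 6, 19, 20, 23, 30]

The merge sort proceeds by recursively splitting the array and merging sorted halves.
After all merges, the sorted array is [6, 6, 19, 20, 23, 30].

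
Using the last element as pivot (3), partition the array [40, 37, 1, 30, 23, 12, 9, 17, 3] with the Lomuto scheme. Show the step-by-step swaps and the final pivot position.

Lomuto partition with pivot = 3:

Initial array: [40, 37, 1, 30, 23, 12, 9, 17, 3]

arr[0]=40 > 3: no swap
arr[1]=37 > 3: no swap
arr[2]=1 <= 3: swap with position 0, array becomes [1, 37, 40, 30, 23, 12, 9, 17, 3]
arr[3]=30 > 3: no swap
arr[4]=23 > 3: no swap
arr[5]=12 > 3: no swap
arr[6]=9 > 3: no swap
arr[7]=17 > 3: no swap

Place pivot at position 1: [1, 3, 40, 30, 23, 12, 9, 17, 37]
Pivot position: 1

After partitioning with pivot 3, the array becomes [1, 3, 40, 30, 23, 12, 9, 17, 37]. The pivot is placed at index 1. All elements to the left of the pivot are <= 3, and all elements to the right are > 3.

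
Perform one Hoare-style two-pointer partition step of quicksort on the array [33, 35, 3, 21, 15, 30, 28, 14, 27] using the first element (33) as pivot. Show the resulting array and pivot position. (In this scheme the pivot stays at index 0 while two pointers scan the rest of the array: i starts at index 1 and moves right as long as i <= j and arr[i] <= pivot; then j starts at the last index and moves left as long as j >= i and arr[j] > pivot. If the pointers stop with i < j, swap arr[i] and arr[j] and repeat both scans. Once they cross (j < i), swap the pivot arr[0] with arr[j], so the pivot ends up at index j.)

Hoare-style two-pointer partition with pivot = 33:

Initial array: [33, 35, 3, 21, 15, 30, 28, 14, 27]

Pointers start at i = 1, j = 8.
i stops at index 1 (arr[1]=35 > 33), j stops at index 8 (arr[8]=27 <= 33): swap arr[1] and arr[8], array becomes [33, 27, 3, 21, 15, 30, 28, 14, 35]
i ends at 8, j ends at 7: the pointers have crossed (j < i), so scanning stops.

Swap pivot arr[0] with arr[7] to place pivot at position 7: [14, 27, 3, 21, 15, 30, 28, 33, 35]
Pivot position: 7

After partitioning with pivot 33, the array becomes [14, 27, 3, 21, 15, 30, 28, 33, 35]. The pivot is placed at index 7. All elements to the left of the pivot are <= 33, and all elements to the right are > 33.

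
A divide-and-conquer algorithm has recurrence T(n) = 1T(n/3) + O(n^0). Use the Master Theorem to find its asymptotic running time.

Master Theorem for T(n) = 1T(n/3) + O(n^0):

a = 1, b = 3, c = 0
log_b(a) = log_3(1) = 0.0000

Case 2: c = 0 = log_3(1) = 0.0000
T(n) = O(n^0 log n) = O(log n)

For T(n) = 1T(n/3) + O(n^0): log_3(1) = 0.0000. This is Case 2 of the Master Theorem (c = log_b(a), equal work at all levels), giving O(log n).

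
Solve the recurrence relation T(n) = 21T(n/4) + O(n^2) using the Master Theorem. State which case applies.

Master Theorem for T(n) = 21T(n/4) + O(n^2):

a = 21, b = 4, c = 2
log_b(a) = log_4(21) = 2.1962

Case 1: c = 2 < log_4(21) = 2.1962
T(n) = O(n^(log_4 21))

For T(n) = 21T(n/4) + O(n^2): log_4(21) = 2.1962. This is Case 1 of the Master Theorem (c < log_b(a), work dominated by leaves), giving O(n^(log_4 21)).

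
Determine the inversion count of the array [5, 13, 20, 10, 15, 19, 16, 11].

Finding inversions in [5, 13, 20, 10, 15, 19, 16, 11]:

(1, 3): arr[1]=13 > arr[3]=10
(1, 7): arr[1]=13 > arr[7]=11
(2, 3): arr[2]=20 > arr[3]=10
(2, 4): arr[2]=20 > arr[4]=15
(2, 5): arr[2]=20 > arr[5]=19
(2, 6): arr[2]=20 > arr[6]=16
(2, 7): arr[2]=20 > arr[7]=11
(4, 7): arr[4]=15 > arr[7]=11
(5, 6): arr[5]=19 > arr[6]=16
(5, 7): arr[5]=19 > arr[7]=11
(6, 7): arr[6]=16 > arr[7]=11

Total inversions: 11

The array has 11 inversion(s): (1,3), (1,7), (2,3), (2,4), (2,5), (2,6), (2,7), (4,7), (5,6), (5,7), (6,7). Each pair (i,j) satisfies i < j and arr[i] > arr[j].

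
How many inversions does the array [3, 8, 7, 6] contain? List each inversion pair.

Finding inversions in [3, 8, 7, 6]:

(1, 2): arr[1]=8 > arr[2]=7
(1, 3): arr[1]=8 > arr[3]=6
(2, 3): arr[2]=7 > arr[3]=6

Total inversions: 3

The array has 3 inversion(s): (1,2), (1,3), (2,3). Each pair (i,j) satisfies i < j and arr[i] > arr[j].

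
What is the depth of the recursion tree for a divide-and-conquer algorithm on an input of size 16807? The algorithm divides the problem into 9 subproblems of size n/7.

For divide and conquer with division factor 7:

Problem sizes at each level:
Level 0: 16807
Level 1: 2401
Level 2: 343
Level 3: 49
Level 4: 7
Level 5: 1

The root is level 0 and the size-1 base case is level 5 (the tree spans levels 0 through 5, i.e. 6 levels counting the root), so the depth is the number of divisions: log_7(16807) = 5

The recursion tree depth is log_7(16807) = 5. At each level, the problem size is divided by 7, so it takes 5 divisions to reduce to a base case of size 1. The algorithm makes 9 recursive calls at each level.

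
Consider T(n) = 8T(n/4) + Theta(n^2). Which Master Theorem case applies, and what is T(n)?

Master Theorem for T(n) = 8T(n/4) + O(n^2):

a = 8, b = 4, c = 2
log_b(a) = log_4(8) = 1.5000

Case 3: c = 2 > log_4(8) = 1.5000
T(n) = O(n^2) = O(n^2)

For T(n) = 8T(n/4) + O(n^2): log_4(8) = 1.5000. This is Case 3 of the Master Theorem (c > log_b(a), work dominated by root), giving O(n^2).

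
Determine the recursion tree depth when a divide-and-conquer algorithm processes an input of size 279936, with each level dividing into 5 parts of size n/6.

For divide and conquer with division factor 6:

Problem sizes at each level:
Level 0: 279936
Level 1: 46656
Level 2: 7776
Level 3: 1296
Level 4: 216
Level 5: 36
Level 6: 6
Level 7: 1

The root is level 0 and the size-1 base case is level 7 (the tree spans levels 0 through 7, i.e. 8 levels counting the root), so the depth is the number of divisions: log_6(279936) = 7

The recursion tree depth is log_6(279936) = 7. At each level, the problem size is divided by 6, so it takes 7 divisions to reduce to a base case of size 1. The algorithm makes 5 recursive calls at each level.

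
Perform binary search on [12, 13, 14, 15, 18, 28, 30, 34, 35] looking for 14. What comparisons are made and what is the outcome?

Binary search for 14 in [12, 13, 14, 15, 18, 28, 30, 34, 35]:

lo=0, hi=8, mid=4, arr[mid]=18 -> 18 > 14, search left half
lo=0, hi=3, mid=1, arr[mid]=13 -> 13 < 14, search right half
lo=2, hi=3, mid=2, arr[mid]=14 -> Found target at index 2!

Binary search finds 14 at index 2 after 3 comparisons. The search repeatedly halves the search space by comparing with the middle element.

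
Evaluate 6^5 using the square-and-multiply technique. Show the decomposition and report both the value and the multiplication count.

Computing 6^5 by squaring (build up from 6^1; each line after the first costs one multiplication):

6^1 = 6
6^2 = (6^1)^2 = 6^2 = 36
6^4 = (6^2)^2 = 36^2 = 1296
6^5 = 6 * 6^4 = 6 * 1296 = 7776

Result: 7776
Multiplications needed: 3 (3 lines after 6^1)

6^5 = 7776. Using exponentiation by squaring, this requires 3 multiplications. The key idea: if the exponent is even, square the half-power; if odd, multiply by the base once.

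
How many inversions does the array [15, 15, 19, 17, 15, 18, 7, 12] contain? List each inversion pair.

Finding inversions in [15, 15, 19, 17, 15, 18, 7, 12]:

(0, 6): arr[0]=15 > arr[6]=7
(0, 7): arr[0]=15 > arr[7]=12
(1, 6): arr[1]=15 > arr[6]=7
(1, 7): arr[1]=15 > arr[7]=12
(2, 3): arr[2]=19 > arr[3]=17
(2, 4): arr[2]=19 > arr[4]=15
(2, 5): arr[2]=19 > arr[5]=18
(2, 6): arr[2]=19 > arr[6]=7
(2, 7): arr[2]=19 > arr[7]=12
(3, 4): arr[3]=17 > arr[4]=15
(3, 6): arr[3]=17 > arr[6]=7
(3, 7): arr[3]=17 > arr[7]=12
(4, 6): arr[4]=15 > arr[6]=7
(4, 7): arr[4]=15 > arr[7]=12
(5, 6): arr[5]=18 > arr[6]=7
(5, 7): arr[5]=18 > arr[7]=12

Total inversions: 16

The array has 16 inversion(s): (0,6), (0,7), (1,6), (1,7), (2,3), (2,4), (2,5), (2,6), (2,7), (3,4), (3,6), (3,7), (4,6), (4,7), (5,6), (5,7). Each pair (i,j) satisfies i < j and arr[i] > arr[j].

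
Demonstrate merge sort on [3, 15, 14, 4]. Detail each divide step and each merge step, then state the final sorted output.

Merge sort trace:

Split: [3, 15, 14, 4] -> [3, 15] and [14, 4]
  Split: [3, 15] -> [3] and [15]
  Merge: [3] + [15] -> [3, 15]
  Split: [14, 4] -> [14] and [4]
  Merge: [14] + [4] -> [4, 14]
Merge: [3, 15] + [4, 14] -> [3, 4, 14, 15]

Final sorted array: [3, 4, 14, 15]

The merge sort proceeds by recursively splitting the array and merging sorted halves.
After all merges, the sorted array is [3, 4, 14, 15].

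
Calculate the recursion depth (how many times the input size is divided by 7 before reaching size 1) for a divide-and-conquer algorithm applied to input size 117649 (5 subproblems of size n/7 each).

For divide and conquer with division factor 7:

Problem sizes at each level:
Level 0: 117649
Level 1: 16807
Level 2: 2401
Level 3: 343
Level 4: 49
Level 5: 7
Level 6: 1

The root is level 0 and the size-1 base case is level 6 (the tree spans levels 0 through 6, i.e. 7 levels counting the root), so the depth is the number of divisions: log_7(117649) = 6

The recursion tree depth is log_7(117649) = 6. At each level, the problem size is divided by 7, so it takes 6 divisions to reduce to a base case of size 1. The algorithm makes 5 recursive calls at each level.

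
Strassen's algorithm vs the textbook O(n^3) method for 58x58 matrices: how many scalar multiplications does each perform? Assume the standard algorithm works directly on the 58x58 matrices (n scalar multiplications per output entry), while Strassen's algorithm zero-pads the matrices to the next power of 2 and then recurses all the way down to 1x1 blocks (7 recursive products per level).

Matrix multiplication for 58x58 matrices:

Strassen's algorithm requires power-of-2 dimensions. Pad 58x58 to 64x64 (next power of 2).

Standard algorithm: 58^3 = 195112 multiplications
Strassen's algorithm: 7^(log2(64)) = 7^6 = 117649 multiplications
Savings: 195112 - 117649 = 77463 multiplications

Standard: 195112 multiplications (58^3). Strassen: 117649 multiplications (7^6, after padding to 64x64). Strassen reduces 8 recursive multiplications to 7 at each level.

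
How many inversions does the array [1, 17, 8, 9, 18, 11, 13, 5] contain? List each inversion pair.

Finding inversions in [1, 17, 8, 9, 18, 11, 13, 5]:

(1, 2): arr[1]=17 > arr[2]=8
(1, 3): arr[1]=17 > arr[3]=9
(1, 5): arr[1]=17 > arr[5]=11
(1, 6): arr[1]=17 > arr[6]=13
(1, 7): arr[1]=17 > arr[7]=5
(2, 7): arr[2]=8 > arr[7]=5
(3, 7): arr[3]=9 > arr[7]=5
(4, 5): arr[4]=18 > arr[5]=11
(4, 6): arr[4]=18 > arr[6]=13
(4, 7): arr[4]=18 > arr[7]=5
(5, 7): arr[5]=11 > arr[7]=5
(6, 7): arr[6]=13 > arr[7]=5

Total inversions: 12

The array has 12 inversion(s): (1,2), (1,3), (1,5), (1,6), (1,7), (2,7), (3,7), (4,5), (4,6), (4,7), (5,7), (6,7). Each pair (i,j) satisfies i < j and arr[i] > arr[j].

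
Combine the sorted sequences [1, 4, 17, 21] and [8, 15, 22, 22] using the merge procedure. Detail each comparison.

Merging process:

Compare 1 vs 8: take 1 from left. Merged: [1]
Compare 4 vs 8: take 4 from left. Merged: [1, 4]
Compare 17 vs 8: take 8 from right. Merged: [1, 4, 8]
Compare 17 vs 15: take 15 from right. Merged: [1, 4, 8, 15]
Compare 17 vs 22: take 17 from left. Merged: [1, 4, 8, 15, 17]
Compare 21 vs 22: take 21 from left. Merged: [1, 4, 8, 15, 17, 21]
Append remaining from right: [22, 22]. Merged: [1, 4, 8, 15, 17, 21, 22, 22]

Final merged array: [1, 4, 8, 15, 17, 21, 22, 22]
Total comparisons: 6

The merged array is [1, 4, 8, 15, 17, 21, 22, 22], requiring 6 comparisons. The merge step runs in O(n) time where n is the total number of elements.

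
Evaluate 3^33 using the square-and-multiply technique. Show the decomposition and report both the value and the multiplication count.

Computing 3^33 by squaring (build up from 3^1; each line after the first costs one multiplication):

3^1 = 3
3^2 = (3^1)^2 = 3^2 = 9
3^4 = (3^2)^2 = 9^2 = 81
3^8 = (3^4)^2 = 81^2 = 6561
3^16 = (3^8)^2 = 6561^2 = 43046721
3^32 = (3^16)^2 = 43046721^2 = 1853020188851841
3^33 = 3 * 3^32 = 3 * 1853020188851841 = 5559060566555523

Result: 5559060566555523
Multiplications needed: 6 (6 lines after 3^1)

3^33 = 5559060566555523. Using exponentiation by squaring, this requires 6 multiplications. The key idea: if the exponent is even, square the half-power; if odd, multiply by the base once.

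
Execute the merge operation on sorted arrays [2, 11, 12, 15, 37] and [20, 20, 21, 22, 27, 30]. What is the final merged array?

Merging process:

Compare 2 vs 20: take 2 from left. Merged: [2]
Compare 11 vs 20: take 11 from left. Merged: [2, 11]
Compare 12 vs 20: take 12 from left. Merged: [2, 11, 12]
Compare 15 vs 20: take 15 from left. Merged: [2, 11, 12, 15]
Compare 37 vs 20: take 20 from right. Merged: [2, 11, 12, 15, 20]
Compare 37 vs 20: take 20 from right. Merged: [2, 11, 12, 15, 20, 20]
Compare 37 vs 21: take 21 from right. Merged: [2, 11, 12, 15, 20, 20, 21]
Compare 37 vs 22: take 22 from right. Merged: [2, 11, 12, 15, 20, 20, 21, 22]
Compare 37 vs 27: take 27 from right. Merged: [2, 11, 12, 15, 20, 20, 21, 22, 27]
Compare 37 vs 30: take 30 from right. Merged: [2, 11, 12, 15, 20, 20, 21, 22, 27, 30]
Append remaining from left: [37]. Merged: [2, 11, 12, 15, 20, 20, 21, 22, 27, 30, 37]

Final merged array: [2, 11, 12, 15, 20, 20, 21, 22, 27, 30, 37]
Total comparisons: 10

The merged array is [2, 11, 12, 15, 20, 20, 21, 22, 27, 30, 37], requiring 10 comparisons. The merge step runs in O(n) time where n is the total number of elements.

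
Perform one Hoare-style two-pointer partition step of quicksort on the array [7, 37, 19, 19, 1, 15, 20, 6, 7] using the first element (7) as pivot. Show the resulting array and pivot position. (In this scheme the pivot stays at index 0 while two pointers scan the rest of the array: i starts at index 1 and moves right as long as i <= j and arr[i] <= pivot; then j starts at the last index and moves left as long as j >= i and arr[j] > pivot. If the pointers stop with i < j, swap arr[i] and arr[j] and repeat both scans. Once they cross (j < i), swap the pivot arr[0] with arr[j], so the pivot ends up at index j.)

Hoare-style two-pointer partition with pivot = 7:

Initial array: [7, 37, 19, 19, 1, 15, 20, 6, 7]

Pointers start at i = 1, j = 8.
i stops at index 1 (arr[1]=37 > 7), j stops at index 8 (arr[8]=7 <= 7): swap arr[1] and arr[8], array becomes [7, 7, 19, 19, 1, 15, 20, 6, 37]
i stops at index 2 (arr[2]=19 > 7), j stops at index 7 (arr[7]=6 <= 7): swap arr[2] and arr[7], array becomes [7, 7, 6, 19, 1, 15, 20, 19, 37]
i stops at index 3 (arr[3]=19 > 7), j stops at index 4 (arr[4]=1 <= 7): swap arr[3] and arr[4], array becomes [7, 7, 6, 1, 19, 15, 20, 19, 37]
i ends at 4, j ends at 3: the pointers have crossed (j < i), so scanning stops.

Swap pivot arr[0] with arr[3] to place pivot at position 3: [1, 7, 6, 7, 19, 15, 20, 19, 37]
Pivot position: 3

After partitioning with pivot 7, the array becomes [1, 7, 6, 7, 19, 15, 20, 19, 37]. The pivot is placed at index 3. All elements to the left of the pivot are <= 7, and all elements to the right are > 7.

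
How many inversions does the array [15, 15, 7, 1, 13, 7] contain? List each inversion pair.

Finding inversions in [15, 15, 7, 1, 13, 7]:

(0, 2): arr[0]=15 > arr[2]=7
(0, 3): arr[0]=15 > arr[3]=1
(0, 4): arr[0]=15 > arr[4]=13
(0, 5): arr[0]=15 > arr[5]=7
(1, 2): arr[1]=15 > arr[2]=7
(1, 3): arr[1]=15 > arr[3]=1
(1, 4): arr[1]=15 > arr[4]=13
(1, 5): arr[1]=15 > arr[5]=7
(2, 3): arr[2]=7 > arr[3]=1
(4, 5): arr[4]=13 > arr[5]=7

Total inversions: 10

The array has 10 inversion(s): (0,2), (0,3), (0,4), (0,5), (1,2), (1,3), (1,4), (1,5), (2,3), (4,5). Each pair (i,j) satisfies i < j and arr[i] > arr[j].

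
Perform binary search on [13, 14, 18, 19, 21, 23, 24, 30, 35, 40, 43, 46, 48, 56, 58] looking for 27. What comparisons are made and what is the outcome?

Binary search for 27 in [13, 14, 18, 19, 21, 23, 24, 30, 35, 40, 43, 46, 48, 56, 58]:

lo=0, hi=14, mid=7, arr[mid]=30 -> 30 > 27, search left half
lo=0, hi=6, mid=3, arr[mid]=19 -> 19 < 27, search right half
lo=4, hi=6, mid=5, arr[mid]=23 -> 23 < 27, search right half
lo=6, hi=6, mid=6, arr[mid]=24 -> 24 < 27, search right half
lo=7 > hi=6, target 27 not found

Binary search determines that 27 is not in the array after 4 comparisons. The search space was exhausted without finding the target.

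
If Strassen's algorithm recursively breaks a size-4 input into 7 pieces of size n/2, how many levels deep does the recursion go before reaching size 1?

For divide and conquer with division factor 2:

Problem sizes at each level:
Level 0: 4
Level 1: 2
Level 2: 1

The root is level 0 and the size-1 base case is level 2 (the tree spans levels 0 through 2, i.e. 3 levels counting the root), so the depth is the number of divisions: log_2(4) = 2

The recursion tree depth is log_2(4) = 2. At each level, the problem size is divided by 2, so it takes 2 divisions to reduce to a base case of size 1. The algorithm makes 7 recursive calls at each level.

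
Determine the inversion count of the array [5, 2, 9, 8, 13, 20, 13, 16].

Finding inversions in [5, 2, 9, 8, 13, 20, 13, 16]:

(0, 1): arr[0]=5 > arr[1]=2
(2, 3): arr[2]=9 > arr[3]=8
(5, 6): arr[5]=20 > arr[6]=13
(5, 7): arr[5]=20 > arr[7]=16

Total inversions: 4

The array has 4 inversion(s): (0,1), (2,3), (5,6), (5,7). Each pair (i,j) satisfies i < j and arr[i] > arr[j].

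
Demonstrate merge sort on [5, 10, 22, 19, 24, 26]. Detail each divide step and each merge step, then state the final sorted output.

Merge sort trace:

Split: [5, 10, 22, 19, 24, 26] -> [5, 10, 22] and [19, 24, 26]
  Split: [5, 10, 22] -> [5] and [10, 22]
    Split: [10, 22] -> [10] and [22]
    Merge: [10] + [22] -> [10, 22]
  Merge: [5] + [10, 22] -> [5, 10, 22]
  Split: [19, 24, 26] -> [19] and [24, 26]
    Split: [24, 26] -> [24] and [26]
    Merge: [24] + [26] -> [24, 26]
  Merge: [19] + [24, 26] -> [19, 24, 26]
Merge: [5, 10, 22] + [19, 24, 26] -> [5, 10, 19, 22, 24, 26]

Final sorted array: [5, 10, 19, 22, 24, 26]

The merge sort proceeds by recursively splitting the array and merging sorted halves.
After all merges, the sorted array is [5, 10, 19, 22, 24, 26].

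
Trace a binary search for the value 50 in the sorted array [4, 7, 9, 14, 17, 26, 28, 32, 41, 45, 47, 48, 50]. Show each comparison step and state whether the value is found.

Binary search for 50 in [4, 7, 9, 14, 17, 26, 28, 32, 41, 45, 47, 48, 50]:

lo=0, hi=12, mid=6, arr[mid]=28 -> 28 < 50, search right half
lo=7, hi=12, mid=9, arr[mid]=45 -> 45 < 50, search right half
lo=10, hi=12, mid=11, arr[mid]=48 -> 48 < 50, search right half
lo=12, hi=12, mid=12, arr[mid]=50 -> Found target at index 12!

Binary search finds 50 at index 12 after 4 comparisons. The search repeatedly halves the search space by comparing with the middle element.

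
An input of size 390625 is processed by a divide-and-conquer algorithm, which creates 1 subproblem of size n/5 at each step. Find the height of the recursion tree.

For divide and conquer with division factor 5:

Problem sizes at each level:
Level 0: 390625
Level 1: 78125
Level 2: 15625
Level 3: 3125
Level 4: 625
Level 5: 125
Level 6: 25
Level 7: 5
Level 8: 1

The root is level 0 and the size-1 base case is level 8 (the tree spans levels 0 through 8, i.e. 9 levels counting the root), so the depth is the number of divisions: log_5(390625) = 8

The recursion tree depth is log_5(390625) = 8. At each level, the problem size is divided by 5, so it takes 8 divisions to reduce to a base case of size 1. The algorithm makes 1 recursive call at each level.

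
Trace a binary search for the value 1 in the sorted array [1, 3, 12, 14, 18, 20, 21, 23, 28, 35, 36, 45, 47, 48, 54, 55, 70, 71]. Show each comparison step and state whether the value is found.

Binary search for 1 in [1, 3, 12, 14, 18, 20, 21, 23, 28, 35, 36, 45, 47, 48, 54, 55, 70, 71]:

lo=0, hi=17, mid=8, arr[mid]=28 -> 28 > 1, search left half
lo=0, hi=7, mid=3, arr[mid]=14 -> 14 > 1, search left half
lo=0, hi=2, mid=1, arr[mid]=3 -> 3 > 1, search left half
lo=0, hi=0, mid=0, arr[mid]=1 -> Found target at index 0!

Binary search finds 1 at index 0 after 4 comparisons. The search repeatedly halves the search space by comparing with the middle element.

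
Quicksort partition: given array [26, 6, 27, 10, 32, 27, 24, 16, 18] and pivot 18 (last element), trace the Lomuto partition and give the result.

Lomuto partition with pivot = 18:

Initial array: [26, 6, 27, 10, 32, 27, 24, 16, 18]

arr[0]=26 > 18: no swap
arr[1]=6 <= 18: swap with position 0, array becomes [6, 26, 27, 10, 32, 27, 24, 16, 18]
arr[2]=27 > 18: no swap
arr[3]=10 <= 18: swap with position 1, array becomes [6, 10, 27, 26, 32, 27, 24, 16, 18]
arr[4]=32 > 18: no swap
arr[5]=27 > 18: no swap
arr[6]=24 > 18: no swap
arr[7]=16 <= 18: swap with position 2, array becomes [6, 10, 16, 26, 32, 27, 24, 27, 18]

Place pivot at position 3: [6, 10, 16, 18, 32, 27, 24, 27, 26]
Pivot position: 3

After partitioning with pivot 18, the array becomes [6, 10, 16, 18, 32, 27, 24, 27, 26]. The pivot is placed at index 3. All elements to the left of the pivot are <= 18, and all elements to the right are > 18.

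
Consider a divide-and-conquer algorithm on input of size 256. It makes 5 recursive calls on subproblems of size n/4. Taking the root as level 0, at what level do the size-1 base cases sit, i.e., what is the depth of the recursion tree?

For divide and conquer with division factor 4:

Problem sizes at each level:
Level 0: 256
Level 1: 64
Level 2: 16
Level 3: 4
Level 4: 1

The root is level 0 and the size-1 base case is level 4 (the tree spans levels 0 through 4, i.e. 5 levels counting the root), so the depth is the number of divisions: log_4(256) = 4

The recursion tree depth is log_4(256) = 4. At each level, the problem size is divided by 4, so it takes 4 divisions to reduce to a base case of size 1. The algorithm makes 5 recursive calls at each level.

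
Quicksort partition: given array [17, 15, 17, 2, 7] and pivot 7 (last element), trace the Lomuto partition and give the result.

Lomuto partition with pivot = 7:

Initial array: [17, 15, 17, 2, 7]

arr[0]=17 > 7: no swap
arr[1]=15 > 7: no swap
arr[2]=17 > 7: no swap
arr[3]=2 <= 7: swap with position 0, array becomes [2, 15, 17, 17, 7]

Place pivot at position 1: [2, 7, 17, 17, 15]
Pivot position: 1

After partitioning with pivot 7, the array becomes [2, 7, 17, 17, 15]. The pivot is placed at index 1. All elements to the left of the pivot are <= 7, and all elements to the right are > 7.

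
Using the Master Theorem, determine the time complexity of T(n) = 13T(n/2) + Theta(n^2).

Master Theorem for T(n) = 13T(n/2) + O(n^2):

a = 13, b = 2, c = 2
log_b(a) = log_2(13) = 3.7004

Case 1: c = 2 < log_2(13) = 3.7004
T(n) = O(n^(log_2 13))

For T(n) = 13T(n/2) + O(n^2): log_2(13) = 3.7004. This is Case 1 of the Master Theorem (c < log_b(a), work dominated by leaves), giving O(n^(log_2 13)).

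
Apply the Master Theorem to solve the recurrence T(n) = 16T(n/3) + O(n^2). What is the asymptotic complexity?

Master Theorem for T(n) = 16T(n/3) + O(n^2):

a = 16, b = 3, c = 2
log_b(a) = log_3(16) = 2.5237

Case 1: c = 2 < log_3(16) = 2.5237
T(n) = O(n^(log_3 16))

For T(n) = 16T(n/3) + O(n^2): log_3(16) = 2.5237. This is Case 1 of the Master Theorem (c < log_b(a), work dominated by leaves), giving O(n^(log_3 16)).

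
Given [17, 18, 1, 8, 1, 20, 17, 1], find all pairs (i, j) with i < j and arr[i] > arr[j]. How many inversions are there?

Finding inversions in [17, 18, 1, 8, 1, 20, 17, 1]:

(0, 2): arr[0]=17 > arr[2]=1
(0, 3): arr[0]=17 > arr[3]=8
(0, 4): arr[0]=17 > arr[4]=1
(0, 7): arr[0]=17 > arr[7]=1
(1, 2): arr[1]=18 > arr[2]=1
(1, 3): arr[1]=18 > arr[3]=8
(1, 4): arr[1]=18 > arr[4]=1
(1, 6): arr[1]=18 > arr[6]=17
(1, 7): arr[1]=18 > arr[7]=1
(3, 4): arr[3]=8 > arr[4]=1
(3, 7): arr[3]=8 > arr[7]=1
(5, 6): arr[5]=20 > arr[6]=17
(5, 7): arr[5]=20 > arr[7]=1
(6, 7): arr[6]=17 > arr[7]=1

Total inversions: 14

The array has 14 inversion(s): (0,2), (0,3), (0,4), (0,7), (1,2), (1,3), (1,4), (1,6), (1,7), (3,4), (3,7), (5,6), (5,7), (6,7). Each pair (i,j) satisfies i < j and arr[i] > arr[j].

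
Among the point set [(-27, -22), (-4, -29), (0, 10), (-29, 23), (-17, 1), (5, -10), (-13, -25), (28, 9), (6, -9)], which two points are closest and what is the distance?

Computing all pairwise distances among 9 points:

d((-27, -22), (-4, -29)) = 24.0416
d((-27, -22), (0, 10)) = 41.8688
d((-27, -22), (-29, 23)) = 45.0444
d((-27, -22), (-17, 1)) = 25.0799
d((-27, -22), (5, -10)) = 34.176
d((-27, -22), (-13, -25)) = 14.3178
d((-27, -22), (28, 9)) = 63.1348
d((-27, -22), (6, -9)) = 35.4683
d((-4, -29), (0, 10)) = 39.2046
d((-4, -29), (-29, 23)) = 57.6975
d((-4, -29), (-17, 1)) = 32.6956
d((-4, -29), (5, -10)) = 21.0238
d((-4, -29), (-13, -25)) = 9.8489
d((-4, -29), (28, 9)) = 49.679
d((-4, -29), (6, -9)) = 22.3607
d((0, 10), (-29, 23)) = 31.7805
d((0, 10), (-17, 1)) = 19.2354
d((0, 10), (5, -10)) = 20.6155
d((0, 10), (-13, -25)) = 37.3363
d((0, 10), (28, 9)) = 28.0179
d((0, 10), (6, -9)) = 19.9249
d((-29, 23), (-17, 1)) = 25.0599
d((-29, 23), (5, -10)) = 47.3814
d((-29, 23), (-13, -25)) = 50.5964
d((-29, 23), (28, 9)) = 58.6941
d((-29, 23), (6, -9)) = 47.4236
d((-17, 1), (5, -10)) = 24.5967
d((-17, 1), (-13, -25)) = 26.3059
d((-17, 1), (28, 9)) = 45.7056
d((-17, 1), (6, -9)) = 25.0799
d((5, -10), (-13, -25)) = 23.4307
d((5, -10), (28, 9)) = 29.8329
d((5, -10), (6, -9)) = 1.4142 <-- minimum
d((-13, -25), (28, 9)) = 53.2635
d((-13, -25), (6, -9)) = 24.8395
d((28, 9), (6, -9)) = 28.4253

Closest pair: (5, -10) and (6, -9) with distance 1.4142

The closest pair is (5, -10) and (6, -9) with Euclidean distance 1.4142. For 9 points, brute-force pairwise comparison is shown above. For large n, the divide-and-conquer algorithm (sort by x, recurse on halves, check the dividing strip) achieves O(n log n).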